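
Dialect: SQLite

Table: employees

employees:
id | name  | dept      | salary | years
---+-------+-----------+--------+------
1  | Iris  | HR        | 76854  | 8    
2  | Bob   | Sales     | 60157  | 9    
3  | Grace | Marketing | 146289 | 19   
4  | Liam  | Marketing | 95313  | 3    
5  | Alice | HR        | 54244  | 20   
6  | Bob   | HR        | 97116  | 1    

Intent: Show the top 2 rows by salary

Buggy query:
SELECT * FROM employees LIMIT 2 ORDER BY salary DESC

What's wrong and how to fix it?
Bug: LIMIT must come after ORDER BY

Fix: Sort with ORDER BY, then apply LIMIT

Corrected query:
SELECT * FROM employees ORDER BY salary DESC LIMIT 2

Result:
id | name  | dept      | salary | years
---+-------+-----------+--------+------
3  | Grace | Marketing | 146289 | 19   
6  | Bob   | HR        | 97116  | 1    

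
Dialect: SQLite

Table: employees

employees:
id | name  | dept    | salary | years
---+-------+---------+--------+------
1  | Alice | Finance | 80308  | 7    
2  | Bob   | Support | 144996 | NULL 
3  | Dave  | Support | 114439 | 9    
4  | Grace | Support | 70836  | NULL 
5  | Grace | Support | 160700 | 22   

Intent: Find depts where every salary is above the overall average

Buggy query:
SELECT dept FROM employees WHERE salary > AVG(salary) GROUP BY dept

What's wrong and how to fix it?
Bug: WHERE evaluates per row before aggregation, so AVG() is unavailable

Fix: Use a subquery for AVG and a HAVING MIN(...) filter so the condition holds for every row in the group

Corrected query:
SELECT dept FROM employees GROUP BY dept HAVING MIN(salary) > (SELECT AVG(salary) FROM employees)

Result:
(no rows)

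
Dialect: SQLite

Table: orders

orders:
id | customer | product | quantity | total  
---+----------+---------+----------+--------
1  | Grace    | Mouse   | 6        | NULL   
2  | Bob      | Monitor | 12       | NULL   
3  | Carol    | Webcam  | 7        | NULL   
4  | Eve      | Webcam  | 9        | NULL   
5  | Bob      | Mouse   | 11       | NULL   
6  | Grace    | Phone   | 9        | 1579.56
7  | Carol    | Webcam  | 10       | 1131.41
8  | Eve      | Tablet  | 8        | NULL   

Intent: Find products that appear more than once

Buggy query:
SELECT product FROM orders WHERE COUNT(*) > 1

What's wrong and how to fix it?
Bug: COUNT(*) is an aggregate and cannot be used in WHERE

Fix: Group first, then use HAVING for the count condition

Corrected query:
SELECT product FROM orders GROUP BY product HAVING COUNT(*) > 1

Result:
product
-------
Mouse  
Webcam 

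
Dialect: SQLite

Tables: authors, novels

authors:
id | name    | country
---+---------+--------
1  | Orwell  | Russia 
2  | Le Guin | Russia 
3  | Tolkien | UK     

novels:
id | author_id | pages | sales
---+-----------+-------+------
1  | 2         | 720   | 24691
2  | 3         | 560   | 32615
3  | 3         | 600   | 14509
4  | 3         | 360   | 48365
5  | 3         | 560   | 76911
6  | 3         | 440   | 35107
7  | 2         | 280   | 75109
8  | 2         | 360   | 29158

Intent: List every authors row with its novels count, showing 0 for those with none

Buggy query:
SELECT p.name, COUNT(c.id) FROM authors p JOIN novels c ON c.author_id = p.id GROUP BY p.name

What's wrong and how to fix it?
Bug: INNER JOIN drops authors rows that have no matching novels rows

Fix: Switch to LEFT JOIN to retain unmatched parent rows

Corrected query:
SELECT p.name, COUNT(c.id) FROM authors p LEFT JOIN novels c ON c.author_id = p.id GROUP BY p.name

Result:
name    | COUNT(c.id)
--------+------------
Le Guin | 3          
Orwell  | 0          
Tolkien | 5          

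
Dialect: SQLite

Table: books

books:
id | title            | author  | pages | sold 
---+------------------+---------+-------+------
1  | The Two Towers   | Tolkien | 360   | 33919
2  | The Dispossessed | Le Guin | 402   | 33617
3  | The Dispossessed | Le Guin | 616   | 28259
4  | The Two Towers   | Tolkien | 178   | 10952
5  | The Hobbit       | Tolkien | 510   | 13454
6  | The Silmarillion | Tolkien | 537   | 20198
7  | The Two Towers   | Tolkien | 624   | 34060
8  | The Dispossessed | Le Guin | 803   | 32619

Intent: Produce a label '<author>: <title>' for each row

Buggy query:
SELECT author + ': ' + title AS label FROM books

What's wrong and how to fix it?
Bug: '+' is numeric addition; on text columns SQLite converts them to 0 instead of concatenating

Fix: Use the || operator for string concatenation

Corrected query:
SELECT author || ': ' || title AS label FROM books

Result:
label                    
-------------------------
Tolkien: The Two Towers  
Le Guin: The Dispossessed
Le Guin: The Dispossessed
Tolkien: The Two Towers  
Tolkien: The Hobbit      
Tolkien: The Silmarillion
Tolkien: The Two Towers  
Le Guin: The Dispossessed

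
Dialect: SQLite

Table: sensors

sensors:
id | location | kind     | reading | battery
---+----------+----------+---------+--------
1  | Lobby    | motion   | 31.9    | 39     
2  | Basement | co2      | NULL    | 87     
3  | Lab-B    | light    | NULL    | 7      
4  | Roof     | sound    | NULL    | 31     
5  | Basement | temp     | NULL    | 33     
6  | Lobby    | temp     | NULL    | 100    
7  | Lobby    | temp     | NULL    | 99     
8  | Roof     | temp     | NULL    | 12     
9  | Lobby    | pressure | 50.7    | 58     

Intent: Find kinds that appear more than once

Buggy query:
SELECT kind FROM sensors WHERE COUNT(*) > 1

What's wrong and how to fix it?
Bug: WHERE can't reference COUNT(*); aggregates are computed after WHERE

Fix: GROUP BY kind, then filter groups with HAVING COUNT(*) > 1

Corrected query:
SELECT kind FROM sensors GROUP BY kind HAVING COUNT(*) > 1

Result:
kind
----
temp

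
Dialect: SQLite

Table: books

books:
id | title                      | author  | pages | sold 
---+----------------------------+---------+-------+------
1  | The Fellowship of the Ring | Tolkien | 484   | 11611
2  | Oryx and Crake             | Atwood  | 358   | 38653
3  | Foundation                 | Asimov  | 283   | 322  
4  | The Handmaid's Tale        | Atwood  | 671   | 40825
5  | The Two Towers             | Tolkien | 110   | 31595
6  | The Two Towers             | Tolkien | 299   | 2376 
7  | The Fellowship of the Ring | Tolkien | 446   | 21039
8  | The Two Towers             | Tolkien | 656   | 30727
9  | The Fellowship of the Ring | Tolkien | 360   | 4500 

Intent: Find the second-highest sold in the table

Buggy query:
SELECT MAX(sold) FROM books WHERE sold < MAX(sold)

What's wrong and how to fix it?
Bug: MAX(sold) on the right of the comparison is an aggregate-in-WHERE error

Fix: Put the inner MAX in a scalar subquery

Corrected query:
SELECT MAX(sold) FROM books WHERE sold < (SELECT MAX(sold) FROM books)

Result:
MAX(sold)
---------
38653    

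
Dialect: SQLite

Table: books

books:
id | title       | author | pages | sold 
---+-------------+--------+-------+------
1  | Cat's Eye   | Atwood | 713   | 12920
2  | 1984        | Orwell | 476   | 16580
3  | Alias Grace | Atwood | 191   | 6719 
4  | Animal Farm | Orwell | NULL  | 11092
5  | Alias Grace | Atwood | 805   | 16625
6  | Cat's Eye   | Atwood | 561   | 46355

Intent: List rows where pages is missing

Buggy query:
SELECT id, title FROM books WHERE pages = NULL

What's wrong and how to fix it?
Bug: Comparing to NULL with '=' never matches; NULL = NULL is unknown, not true

Fix: Replace '= NULL' with 'IS NULL'

Corrected query:
SELECT id, title FROM books WHERE pages IS NULL

Result:
id | title      
---+------------
4  | Animal Farm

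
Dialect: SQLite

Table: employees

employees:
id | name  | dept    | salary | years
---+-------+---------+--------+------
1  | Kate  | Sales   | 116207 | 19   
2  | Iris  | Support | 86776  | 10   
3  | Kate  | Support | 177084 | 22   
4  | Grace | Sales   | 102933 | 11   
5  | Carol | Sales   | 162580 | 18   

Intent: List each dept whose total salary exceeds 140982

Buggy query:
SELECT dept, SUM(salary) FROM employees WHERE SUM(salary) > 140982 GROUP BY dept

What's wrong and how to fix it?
Bug: WHERE runs before GROUP BY, so aggregates aren't available there

Fix: Move the aggregate condition to a HAVING clause

Corrected query:
SELECT dept, SUM(salary) FROM employees GROUP BY dept HAVING SUM(salary) > 140982

Result:
dept    | SUM(salary)
--------+------------
Sales   | 381720     
Support | 263860     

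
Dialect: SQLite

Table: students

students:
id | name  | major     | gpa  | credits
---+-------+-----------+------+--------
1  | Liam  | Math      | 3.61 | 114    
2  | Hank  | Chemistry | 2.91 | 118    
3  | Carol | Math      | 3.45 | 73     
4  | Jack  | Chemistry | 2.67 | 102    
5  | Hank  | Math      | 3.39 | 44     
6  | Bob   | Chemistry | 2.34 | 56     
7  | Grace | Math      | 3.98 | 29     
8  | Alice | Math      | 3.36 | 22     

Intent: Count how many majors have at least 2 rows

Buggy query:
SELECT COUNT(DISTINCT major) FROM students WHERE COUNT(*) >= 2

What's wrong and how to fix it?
Bug: COUNT(*) cannot appear in WHERE; the per-group count doesn't exist yet

Fix: Use a subquery that GROUPs and filters with HAVING, then count its rows

Corrected query:
SELECT COUNT(*) FROM (SELECT major FROM students GROUP BY major HAVING COUNT(*) >= 2)

Result:
COUNT(*)
--------
2       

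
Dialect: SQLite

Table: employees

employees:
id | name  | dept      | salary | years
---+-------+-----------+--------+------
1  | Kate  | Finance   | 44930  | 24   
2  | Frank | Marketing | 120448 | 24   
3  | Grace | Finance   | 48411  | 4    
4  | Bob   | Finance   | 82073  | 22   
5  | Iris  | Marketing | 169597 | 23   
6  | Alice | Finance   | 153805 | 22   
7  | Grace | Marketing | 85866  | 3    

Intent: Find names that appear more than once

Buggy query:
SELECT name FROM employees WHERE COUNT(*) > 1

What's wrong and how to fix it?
Bug: WHERE can't reference COUNT(*); aggregates are computed after WHERE

Fix: GROUP BY name, then filter groups with HAVING COUNT(*) > 1

Corrected query:
SELECT name FROM employees GROUP BY name HAVING COUNT(*) > 1

Result:
name 
-----
Grace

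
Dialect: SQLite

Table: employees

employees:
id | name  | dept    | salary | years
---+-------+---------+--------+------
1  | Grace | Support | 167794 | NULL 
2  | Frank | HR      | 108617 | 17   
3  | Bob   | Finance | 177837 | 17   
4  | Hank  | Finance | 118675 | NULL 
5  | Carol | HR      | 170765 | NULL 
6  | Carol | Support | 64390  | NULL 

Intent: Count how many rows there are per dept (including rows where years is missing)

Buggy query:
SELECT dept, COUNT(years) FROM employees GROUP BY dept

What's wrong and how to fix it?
Bug: COUNT(column) counts non-NULL values only; rows with NULL years aren't counted

Fix: Replace COUNT(years) with COUNT(*)

Corrected query:
SELECT dept, COUNT(*) FROM employees GROUP BY dept

Result:
dept    | COUNT(*)
--------+---------
Finance | 2       
HR      | 2       
Support | 2       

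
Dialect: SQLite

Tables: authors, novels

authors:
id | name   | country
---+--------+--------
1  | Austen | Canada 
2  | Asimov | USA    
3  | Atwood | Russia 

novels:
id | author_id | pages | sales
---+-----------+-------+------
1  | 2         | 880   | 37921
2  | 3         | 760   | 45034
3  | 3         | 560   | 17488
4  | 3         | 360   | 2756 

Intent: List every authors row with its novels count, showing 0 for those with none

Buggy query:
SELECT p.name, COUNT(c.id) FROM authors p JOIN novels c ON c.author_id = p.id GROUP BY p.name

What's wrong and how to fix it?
Bug: An inner join excludes parents with zero children

Fix: Use LEFT JOIN so parents without children still appear (COUNT(c.id) gives 0)

Corrected query:
SELECT p.name, COUNT(c.id) FROM authors p LEFT JOIN novels c ON c.author_id = p.id GROUP BY p.name

Result:
name   | COUNT(c.id)
-------+------------
Asimov | 1          
Atwood | 3          
Austen | 0          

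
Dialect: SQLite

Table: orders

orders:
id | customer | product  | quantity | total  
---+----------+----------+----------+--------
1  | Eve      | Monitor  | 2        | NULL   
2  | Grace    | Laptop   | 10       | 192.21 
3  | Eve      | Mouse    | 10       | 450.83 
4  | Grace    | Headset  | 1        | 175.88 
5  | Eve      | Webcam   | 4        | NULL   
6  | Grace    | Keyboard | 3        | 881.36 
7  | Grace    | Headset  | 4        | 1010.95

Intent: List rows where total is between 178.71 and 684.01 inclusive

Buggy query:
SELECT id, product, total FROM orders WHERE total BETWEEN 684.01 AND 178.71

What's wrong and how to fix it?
Bug: BETWEEN expects the lower bound first; with 684.01 AND 178.71 the range is empty

Fix: Swap the bounds so the smaller value comes first

Corrected query:
SELECT id, product, total FROM orders WHERE total BETWEEN 178.71 AND 684.01

Result:
id | product | total 
---+---------+-------
2  | Laptop  | 192.21
3  | Mouse   | 450.83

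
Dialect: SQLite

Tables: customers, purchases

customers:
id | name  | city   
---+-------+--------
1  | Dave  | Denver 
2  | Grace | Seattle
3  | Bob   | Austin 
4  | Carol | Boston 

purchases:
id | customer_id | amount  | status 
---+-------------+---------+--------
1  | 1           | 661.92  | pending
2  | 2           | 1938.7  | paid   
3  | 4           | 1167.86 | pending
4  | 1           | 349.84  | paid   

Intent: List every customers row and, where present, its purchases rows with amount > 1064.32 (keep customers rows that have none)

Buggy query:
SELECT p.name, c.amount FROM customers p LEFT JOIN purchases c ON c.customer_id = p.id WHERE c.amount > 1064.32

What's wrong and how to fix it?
Bug: Filtering c.amount in WHERE discards the NULL rows produced by LEFT JOIN, turning it into an inner join

Fix: Move the right-table condition into the ON clause so unmatched parents are kept

Corrected query:
SELECT p.name, c.amount FROM customers p LEFT JOIN purchases c ON c.customer_id = p.id AND c.amount > 1064.32

Result:
name  | amount 
------+--------
Dave  | NULL   
Grace | 1938.7 
Bob   | NULL   
Carol | 1167.86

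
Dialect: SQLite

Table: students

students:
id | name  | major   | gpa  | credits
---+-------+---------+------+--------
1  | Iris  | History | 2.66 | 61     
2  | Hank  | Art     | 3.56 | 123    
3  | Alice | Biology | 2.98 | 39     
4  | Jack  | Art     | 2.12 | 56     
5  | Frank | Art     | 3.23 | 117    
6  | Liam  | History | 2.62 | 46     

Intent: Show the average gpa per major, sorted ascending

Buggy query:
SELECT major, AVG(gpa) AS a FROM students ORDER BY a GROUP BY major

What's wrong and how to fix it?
Bug: GROUP BY must precede ORDER BY

Fix: Move ORDER BY to the end, after GROUP BY

Corrected query:
SELECT major, AVG(gpa) AS a FROM students GROUP BY major ORDER BY a

Result:
major   | a   
--------+-----
History | 2.64
Art     | 2.97
Biology | 2.98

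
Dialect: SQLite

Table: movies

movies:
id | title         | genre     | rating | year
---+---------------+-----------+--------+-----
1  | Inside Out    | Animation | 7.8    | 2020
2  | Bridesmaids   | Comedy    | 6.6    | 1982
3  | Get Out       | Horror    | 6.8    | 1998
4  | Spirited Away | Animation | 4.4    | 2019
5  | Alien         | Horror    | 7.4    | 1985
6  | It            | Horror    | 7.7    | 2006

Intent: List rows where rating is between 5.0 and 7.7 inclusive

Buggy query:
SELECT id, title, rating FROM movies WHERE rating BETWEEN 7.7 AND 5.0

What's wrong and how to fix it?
Bug: The bounds are reversed; BETWEEN a AND b requires a <= b to match anything

Fix: Write BETWEEN 5.0 AND 7.7

Corrected query:
SELECT id, title, rating FROM movies WHERE rating BETWEEN 5.0 AND 7.7

Result:
id | title       | rating
---+-------------+-------
2  | Bridesmaids | 6.6   
3  | Get Out     | 6.8   
5  | Alien       | 7.4   
6  | It          | 7.7   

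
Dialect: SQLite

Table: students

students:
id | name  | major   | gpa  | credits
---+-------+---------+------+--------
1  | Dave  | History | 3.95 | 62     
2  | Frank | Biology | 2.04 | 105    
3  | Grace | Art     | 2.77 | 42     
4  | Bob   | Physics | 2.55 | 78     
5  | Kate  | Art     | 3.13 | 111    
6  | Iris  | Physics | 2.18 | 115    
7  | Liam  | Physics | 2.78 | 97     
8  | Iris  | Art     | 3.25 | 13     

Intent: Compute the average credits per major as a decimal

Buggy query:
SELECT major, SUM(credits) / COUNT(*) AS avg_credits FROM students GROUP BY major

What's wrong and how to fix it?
Bug: Both operands are integers, so '/' performs integer division and truncates

Fix: Cast one side to REAL so the division keeps the fractional part

Corrected query:
SELECT major, SUM(credits) * 1.0 / COUNT(*) AS avg_credits FROM students GROUP BY major

Result:
major   | avg_credits
--------+------------
Art     | 55.333333  
Biology | 105        
History | 62         
Physics | 96.666667  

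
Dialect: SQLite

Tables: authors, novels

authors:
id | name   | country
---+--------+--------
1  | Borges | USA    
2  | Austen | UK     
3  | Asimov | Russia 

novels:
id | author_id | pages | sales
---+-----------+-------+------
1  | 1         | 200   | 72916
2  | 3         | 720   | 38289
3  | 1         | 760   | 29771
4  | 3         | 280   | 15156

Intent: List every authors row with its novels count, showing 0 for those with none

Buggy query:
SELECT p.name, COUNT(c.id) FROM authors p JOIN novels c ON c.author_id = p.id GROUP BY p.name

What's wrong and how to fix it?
Bug: INNER JOIN drops authors rows that have no matching novels rows

Fix: Use LEFT JOIN so parents without children still appear (COUNT(c.id) gives 0)

Corrected query:
SELECT p.name, COUNT(c.id) FROM authors p LEFT JOIN novels c ON c.author_id = p.id GROUP BY p.name

Result:
name   | COUNT(c.id)
-------+------------
Asimov | 2          
Austen | 0          
Borges | 2          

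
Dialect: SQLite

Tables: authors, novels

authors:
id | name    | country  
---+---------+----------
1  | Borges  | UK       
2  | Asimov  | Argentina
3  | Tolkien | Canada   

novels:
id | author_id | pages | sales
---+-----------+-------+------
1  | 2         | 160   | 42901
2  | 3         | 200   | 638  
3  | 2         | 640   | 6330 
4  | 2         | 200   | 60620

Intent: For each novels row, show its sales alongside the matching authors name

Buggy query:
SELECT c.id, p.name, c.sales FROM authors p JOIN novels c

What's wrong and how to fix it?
Bug: Missing join condition: each novels row is matched to all authors rows instead of just its own

Fix: Add ON c.author_id = p.id to the JOIN

Corrected query:
SELECT c.id, p.name, c.sales FROM authors p JOIN novels c ON c.author_id = p.id

Result:
id | name    | sales
---+---------+------
1  | Asimov  | 42901
2  | Tolkien | 638  
3  | Asimov  | 6330 
4  | Asimov  | 60620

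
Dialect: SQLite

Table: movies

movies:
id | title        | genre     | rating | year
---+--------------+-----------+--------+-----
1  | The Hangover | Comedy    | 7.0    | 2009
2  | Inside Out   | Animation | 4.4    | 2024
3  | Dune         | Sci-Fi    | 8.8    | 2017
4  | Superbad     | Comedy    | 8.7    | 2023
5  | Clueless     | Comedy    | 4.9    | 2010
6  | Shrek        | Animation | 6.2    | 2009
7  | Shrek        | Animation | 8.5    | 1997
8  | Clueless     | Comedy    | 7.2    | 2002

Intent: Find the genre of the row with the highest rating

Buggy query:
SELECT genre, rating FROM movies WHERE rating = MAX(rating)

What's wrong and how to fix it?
Bug: WHERE is evaluated per row; an aggregate over the whole table isn't defined there

Fix: Use a subquery: WHERE rating = (SELECT MAX(rating) FROM movies)

Corrected query:
SELECT genre, rating FROM movies WHERE rating = (SELECT MAX(rating) FROM movies)

Result:
genre  | rating
-------+-------
Sci-Fi | 8.8   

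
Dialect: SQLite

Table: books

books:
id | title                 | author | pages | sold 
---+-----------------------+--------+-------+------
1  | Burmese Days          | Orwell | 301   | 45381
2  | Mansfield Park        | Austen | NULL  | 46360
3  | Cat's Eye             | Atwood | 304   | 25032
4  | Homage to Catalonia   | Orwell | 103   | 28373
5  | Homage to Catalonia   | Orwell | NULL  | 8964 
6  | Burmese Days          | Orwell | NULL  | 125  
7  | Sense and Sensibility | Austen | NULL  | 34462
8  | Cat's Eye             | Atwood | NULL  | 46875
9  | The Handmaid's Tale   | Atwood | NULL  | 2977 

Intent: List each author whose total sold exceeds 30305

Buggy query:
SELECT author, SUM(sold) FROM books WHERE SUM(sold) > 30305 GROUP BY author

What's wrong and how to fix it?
Bug: Aggregate functions cannot appear in a WHERE clause

Fix: Move the aggregate condition to a HAVING clause

Corrected query:
SELECT author, SUM(sold) FROM books GROUP BY author HAVING SUM(sold) > 30305

Result:
author | SUM(sold)
-------+----------
Atwood | 74884    
Austen | 80822    
Orwell | 82843    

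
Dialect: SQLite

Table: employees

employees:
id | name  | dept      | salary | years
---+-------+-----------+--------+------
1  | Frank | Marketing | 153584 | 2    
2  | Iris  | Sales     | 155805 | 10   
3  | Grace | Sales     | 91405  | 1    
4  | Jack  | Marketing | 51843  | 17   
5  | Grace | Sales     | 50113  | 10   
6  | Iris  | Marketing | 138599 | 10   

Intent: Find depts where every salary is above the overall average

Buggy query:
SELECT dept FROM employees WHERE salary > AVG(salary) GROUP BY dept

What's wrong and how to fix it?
Bug: WHERE evaluates per row before aggregation, so AVG() is unavailable

Fix: Use a subquery for AVG and a HAVING MIN(...) filter so the condition holds for every row in the group

Corrected query:
SELECT dept FROM employees GROUP BY dept HAVING MIN(salary) > (SELECT AVG(salary) FROM employees)

Result:
(no rows)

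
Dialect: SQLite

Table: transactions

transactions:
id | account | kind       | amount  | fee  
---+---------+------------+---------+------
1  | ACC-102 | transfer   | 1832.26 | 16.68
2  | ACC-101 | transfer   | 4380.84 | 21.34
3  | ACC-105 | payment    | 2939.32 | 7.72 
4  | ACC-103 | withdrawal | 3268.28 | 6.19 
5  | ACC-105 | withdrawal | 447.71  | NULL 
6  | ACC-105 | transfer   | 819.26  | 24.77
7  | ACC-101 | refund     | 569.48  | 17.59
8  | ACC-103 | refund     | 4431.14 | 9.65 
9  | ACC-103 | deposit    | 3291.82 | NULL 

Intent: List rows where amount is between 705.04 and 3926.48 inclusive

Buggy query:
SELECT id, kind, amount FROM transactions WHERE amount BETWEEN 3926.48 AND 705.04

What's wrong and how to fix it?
Bug: The bounds are reversed; BETWEEN a AND b requires a <= b to match anything

Fix: Swap the bounds so the smaller value comes first

Corrected query:
SELECT id, kind, amount FROM transactions WHERE amount BETWEEN 705.04 AND 3926.48

Result:
id | kind       | amount 
---+------------+--------
1  | transfer   | 1832.26
3  | payment    | 2939.32
4  | withdrawal | 3268.28
6  | transfer   | 819.26 
9  | deposit    | 3291.82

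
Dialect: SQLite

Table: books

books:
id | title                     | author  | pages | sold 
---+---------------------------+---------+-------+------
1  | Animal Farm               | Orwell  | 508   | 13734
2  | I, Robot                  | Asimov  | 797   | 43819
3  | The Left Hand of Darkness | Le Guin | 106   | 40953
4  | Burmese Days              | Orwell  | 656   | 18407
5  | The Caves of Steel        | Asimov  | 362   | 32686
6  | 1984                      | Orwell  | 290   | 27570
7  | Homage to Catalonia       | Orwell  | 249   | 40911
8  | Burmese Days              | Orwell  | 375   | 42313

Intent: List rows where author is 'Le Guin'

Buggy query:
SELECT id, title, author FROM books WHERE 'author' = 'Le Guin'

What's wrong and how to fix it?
Bug: 'author' in single quotes is a string literal, not the column; the comparison is literal-vs-literal and never true

Fix: Reference the column as author without single quotes

Corrected query:
SELECT id, title, author FROM books WHERE author = 'Le Guin'

Result:
id | title                     | author 
---+---------------------------+--------
3  | The Left Hand of Darkness | Le Guin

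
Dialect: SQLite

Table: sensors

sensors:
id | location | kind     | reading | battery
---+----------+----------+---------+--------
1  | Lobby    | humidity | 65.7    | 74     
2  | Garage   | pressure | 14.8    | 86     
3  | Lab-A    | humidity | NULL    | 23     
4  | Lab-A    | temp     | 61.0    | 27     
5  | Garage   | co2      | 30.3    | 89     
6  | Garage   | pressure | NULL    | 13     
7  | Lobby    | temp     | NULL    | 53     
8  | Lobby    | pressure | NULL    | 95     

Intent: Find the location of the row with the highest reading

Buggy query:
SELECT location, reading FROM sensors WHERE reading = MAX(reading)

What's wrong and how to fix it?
Bug: WHERE is evaluated per row; an aggregate over the whole table isn't defined there

Fix: Wrap MAX in a scalar subquery so WHERE compares against a single value

Corrected query:
SELECT location, reading FROM sensors WHERE reading = (SELECT MAX(reading) FROM sensors)

Result:
location | reading
---------+--------
Lobby    | 65.7   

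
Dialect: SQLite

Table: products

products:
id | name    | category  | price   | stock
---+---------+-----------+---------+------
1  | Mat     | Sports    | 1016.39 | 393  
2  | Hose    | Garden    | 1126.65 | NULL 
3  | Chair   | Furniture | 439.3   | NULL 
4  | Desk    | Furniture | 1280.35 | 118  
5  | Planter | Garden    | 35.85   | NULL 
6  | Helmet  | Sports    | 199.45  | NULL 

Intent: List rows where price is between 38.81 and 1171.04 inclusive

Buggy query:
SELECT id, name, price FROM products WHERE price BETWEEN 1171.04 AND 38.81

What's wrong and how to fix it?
Bug: BETWEEN expects the lower bound first; with 1171.04 AND 38.81 the range is empty

Fix: Swap the bounds so the smaller value comes first

Corrected query:
SELECT id, name, price FROM products WHERE price BETWEEN 38.81 AND 1171.04

Result:
id | name   | price  
---+--------+--------
1  | Mat    | 1016.39
2  | Hose   | 1126.65
3  | Chair  | 439.3  
6  | Helmet | 199.45 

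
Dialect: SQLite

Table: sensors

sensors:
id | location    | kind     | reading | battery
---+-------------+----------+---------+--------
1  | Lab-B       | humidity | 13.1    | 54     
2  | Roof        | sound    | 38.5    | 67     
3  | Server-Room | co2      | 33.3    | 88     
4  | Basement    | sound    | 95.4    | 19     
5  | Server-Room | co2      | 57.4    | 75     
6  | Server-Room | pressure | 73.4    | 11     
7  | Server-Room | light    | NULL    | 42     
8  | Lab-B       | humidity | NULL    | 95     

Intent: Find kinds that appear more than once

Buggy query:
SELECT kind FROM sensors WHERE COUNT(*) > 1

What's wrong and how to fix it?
Bug: COUNT(*) is an aggregate and cannot be used in WHERE

Fix: GROUP BY kind, then filter groups with HAVING COUNT(*) > 1

Corrected query:
SELECT kind FROM sensors GROUP BY kind HAVING COUNT(*) > 1

Result:
kind    
--------
co2     
humidity
sound   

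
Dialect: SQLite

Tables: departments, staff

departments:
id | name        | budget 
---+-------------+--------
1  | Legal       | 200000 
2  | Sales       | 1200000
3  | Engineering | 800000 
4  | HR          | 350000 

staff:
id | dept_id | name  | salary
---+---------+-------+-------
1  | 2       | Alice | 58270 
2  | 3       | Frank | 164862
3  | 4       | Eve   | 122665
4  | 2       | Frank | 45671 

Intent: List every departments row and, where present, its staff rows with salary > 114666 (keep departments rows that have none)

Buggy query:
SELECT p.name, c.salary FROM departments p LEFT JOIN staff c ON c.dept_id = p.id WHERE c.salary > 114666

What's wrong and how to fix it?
Bug: Filtering c.salary in WHERE discards the NULL rows produced by LEFT JOIN, turning it into an inner join

Fix: Move the right-table condition into the ON clause so unmatched parents are kept

Corrected query:
SELECT p.name, c.salary FROM departments p LEFT JOIN staff c ON c.dept_id = p.id AND c.salary > 114666

Result:
name        | salary
------------+-------
Legal       | NULL  
Sales       | NULL  
Engineering | 164862
HR          | 122665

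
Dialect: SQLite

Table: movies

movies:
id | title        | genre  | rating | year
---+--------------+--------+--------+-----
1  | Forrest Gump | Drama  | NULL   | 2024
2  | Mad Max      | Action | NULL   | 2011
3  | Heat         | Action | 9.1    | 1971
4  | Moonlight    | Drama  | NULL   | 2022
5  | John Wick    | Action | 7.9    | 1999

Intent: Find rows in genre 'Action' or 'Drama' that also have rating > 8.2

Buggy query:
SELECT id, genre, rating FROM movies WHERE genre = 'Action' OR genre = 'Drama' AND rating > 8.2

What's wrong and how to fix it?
Bug: Without parentheses, AND is evaluated before OR, so the rating filter only applies to the 'Drama' branch

Fix: Add parentheses around the OR so the AND applies to both alternatives

Corrected query:
SELECT id, genre, rating FROM movies WHERE (genre = 'Action' OR genre = 'Drama') AND rating > 8.2

Result:
id | genre  | rating
---+--------+-------
3  | Action | 9.1   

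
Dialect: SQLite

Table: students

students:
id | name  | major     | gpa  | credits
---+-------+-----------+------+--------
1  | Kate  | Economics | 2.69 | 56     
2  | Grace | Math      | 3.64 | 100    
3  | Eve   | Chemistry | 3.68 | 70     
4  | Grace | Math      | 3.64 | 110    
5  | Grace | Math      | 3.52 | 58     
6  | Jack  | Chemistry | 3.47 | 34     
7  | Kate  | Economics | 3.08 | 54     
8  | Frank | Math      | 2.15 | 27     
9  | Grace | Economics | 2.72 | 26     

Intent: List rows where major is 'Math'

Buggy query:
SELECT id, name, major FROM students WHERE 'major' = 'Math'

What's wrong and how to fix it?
Bug: 'major' in single quotes is a string literal, not the column; the comparison is literal-vs-literal and never true

Fix: Remove the quotes around the column name (or use double quotes for an identifier)

Corrected query:
SELECT id, name, major FROM students WHERE major = 'Math'

Result:
id | name  | major
---+-------+------
2  | Grace | Math 
4  | Grace | Math 
5  | Grace | Math 
8  | Frank | Math 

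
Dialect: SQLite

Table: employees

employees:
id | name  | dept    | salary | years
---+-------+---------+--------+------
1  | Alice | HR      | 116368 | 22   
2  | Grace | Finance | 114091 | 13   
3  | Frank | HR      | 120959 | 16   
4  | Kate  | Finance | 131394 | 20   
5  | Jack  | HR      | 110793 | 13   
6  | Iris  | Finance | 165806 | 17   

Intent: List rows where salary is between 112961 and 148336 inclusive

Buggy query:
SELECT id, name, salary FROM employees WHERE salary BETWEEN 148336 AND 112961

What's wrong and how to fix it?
Bug: The bounds are reversed; BETWEEN a AND b requires a <= b to match anything

Fix: Swap the bounds so the smaller value comes first

Corrected query:
SELECT id, name, salary FROM employees WHERE salary BETWEEN 112961 AND 148336

Result:
id | name  | salary
---+-------+-------
1  | Alice | 116368
2  | Grace | 114091
3  | Frank | 120959
4  | Kate  | 131394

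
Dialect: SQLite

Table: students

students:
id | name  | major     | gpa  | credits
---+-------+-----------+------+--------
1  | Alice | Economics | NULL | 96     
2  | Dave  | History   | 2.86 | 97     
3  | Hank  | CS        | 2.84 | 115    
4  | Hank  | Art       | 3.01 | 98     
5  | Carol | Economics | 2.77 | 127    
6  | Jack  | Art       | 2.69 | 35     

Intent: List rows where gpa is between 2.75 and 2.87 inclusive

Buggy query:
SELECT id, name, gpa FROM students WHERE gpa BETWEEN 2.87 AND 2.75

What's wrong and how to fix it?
Bug: The bounds are reversed; BETWEEN a AND b requires a <= b to match anything

Fix: Swap the bounds so the smaller value comes first

Corrected query:
SELECT id, name, gpa FROM students WHERE gpa BETWEEN 2.75 AND 2.87

Result:
id | name  | gpa 
---+-------+-----
2  | Dave  | 2.86
3  | Hank  | 2.84
5  | Carol | 2.77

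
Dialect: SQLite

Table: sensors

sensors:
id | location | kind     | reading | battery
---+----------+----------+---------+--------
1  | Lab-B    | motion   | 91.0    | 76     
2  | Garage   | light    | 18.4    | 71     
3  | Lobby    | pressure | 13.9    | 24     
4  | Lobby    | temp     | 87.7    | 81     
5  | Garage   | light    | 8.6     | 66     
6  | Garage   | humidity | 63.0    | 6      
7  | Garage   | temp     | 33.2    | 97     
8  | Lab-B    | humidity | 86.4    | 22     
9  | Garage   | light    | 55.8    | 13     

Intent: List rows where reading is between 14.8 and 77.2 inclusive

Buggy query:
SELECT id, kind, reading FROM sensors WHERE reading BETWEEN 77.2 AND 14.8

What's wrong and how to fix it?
Bug: BETWEEN expects the lower bound first; with 77.2 AND 14.8 the range is empty

Fix: Write BETWEEN 14.8 AND 77.2

Corrected query:
SELECT id, kind, reading FROM sensors WHERE reading BETWEEN 14.8 AND 77.2

Result:
id | kind     | reading
---+----------+--------
2  | light    | 18.4   
6  | humidity | 63     
7  | temp     | 33.2   
9  | light    | 55.8   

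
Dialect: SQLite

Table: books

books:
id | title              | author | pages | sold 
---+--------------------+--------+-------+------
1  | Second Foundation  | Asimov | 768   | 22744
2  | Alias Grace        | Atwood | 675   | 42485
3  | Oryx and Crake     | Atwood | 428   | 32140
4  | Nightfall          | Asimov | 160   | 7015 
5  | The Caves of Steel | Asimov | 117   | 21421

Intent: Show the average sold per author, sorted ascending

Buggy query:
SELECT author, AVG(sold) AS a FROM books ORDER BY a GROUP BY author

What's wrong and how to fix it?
Bug: GROUP BY must precede ORDER BY

Fix: Move ORDER BY to the end, after GROUP BY

Corrected query:
SELECT author, AVG(sold) AS a FROM books GROUP BY author ORDER BY a

Result:
author | a      
-------+--------
Asimov | 17060  
Atwood | 37312.5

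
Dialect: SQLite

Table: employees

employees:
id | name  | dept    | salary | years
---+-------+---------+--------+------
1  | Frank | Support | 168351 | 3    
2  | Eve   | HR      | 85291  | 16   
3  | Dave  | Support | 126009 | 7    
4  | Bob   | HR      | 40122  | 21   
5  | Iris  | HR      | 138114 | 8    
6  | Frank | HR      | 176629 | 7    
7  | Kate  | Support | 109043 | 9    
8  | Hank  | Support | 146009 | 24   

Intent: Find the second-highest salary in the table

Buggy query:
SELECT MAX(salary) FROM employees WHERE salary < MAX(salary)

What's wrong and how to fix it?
Bug: MAX(salary) on the right of the comparison is an aggregate-in-WHERE error

Fix: Compute the overall MAX in a subquery, then take MAX of rows below it

Corrected query:
SELECT MAX(salary) FROM employees WHERE salary < (SELECT MAX(salary) FROM employees)

Result:
MAX(salary)
-----------
168351     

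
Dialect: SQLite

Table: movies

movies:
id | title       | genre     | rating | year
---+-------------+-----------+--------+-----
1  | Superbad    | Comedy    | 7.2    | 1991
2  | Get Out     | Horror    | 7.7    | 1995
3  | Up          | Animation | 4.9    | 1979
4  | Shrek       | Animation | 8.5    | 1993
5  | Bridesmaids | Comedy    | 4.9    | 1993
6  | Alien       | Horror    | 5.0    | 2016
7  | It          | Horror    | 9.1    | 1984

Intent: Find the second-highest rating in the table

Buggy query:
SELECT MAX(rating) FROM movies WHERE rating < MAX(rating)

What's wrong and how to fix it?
Bug: MAX(rating) on the right of the comparison is an aggregate-in-WHERE error

Fix: Put the inner MAX in a scalar subquery

Corrected query:
SELECT MAX(rating) FROM movies WHERE rating < (SELECT MAX(rating) FROM movies)

Result:
MAX(rating)
-----------
8.5        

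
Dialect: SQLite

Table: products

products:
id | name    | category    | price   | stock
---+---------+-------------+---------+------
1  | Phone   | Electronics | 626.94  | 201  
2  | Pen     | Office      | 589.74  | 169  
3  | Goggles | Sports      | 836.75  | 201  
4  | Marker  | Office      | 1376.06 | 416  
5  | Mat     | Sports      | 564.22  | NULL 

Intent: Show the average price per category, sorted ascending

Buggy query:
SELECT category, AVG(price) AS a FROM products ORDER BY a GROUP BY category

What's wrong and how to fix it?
Bug: ORDER BY appears before GROUP BY; SQL clause order requires GROUP BY first

Fix: Reorder: SELECT … FROM … GROUP BY … ORDER BY …

Corrected query:
SELECT category, AVG(price) AS a FROM products GROUP BY category ORDER BY a

Result:
category    | a      
------------+--------
Electronics | 626.94 
Sports      | 700.485
Office      | 982.9  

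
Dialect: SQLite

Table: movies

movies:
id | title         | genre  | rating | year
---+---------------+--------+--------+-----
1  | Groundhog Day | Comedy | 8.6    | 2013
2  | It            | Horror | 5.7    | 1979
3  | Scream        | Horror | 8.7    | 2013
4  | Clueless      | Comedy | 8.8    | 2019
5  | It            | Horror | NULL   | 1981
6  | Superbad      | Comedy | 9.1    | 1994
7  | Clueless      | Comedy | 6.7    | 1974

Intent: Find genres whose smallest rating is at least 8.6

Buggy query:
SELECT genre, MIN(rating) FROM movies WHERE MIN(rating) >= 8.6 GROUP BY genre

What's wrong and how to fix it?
Bug: MIN() in WHERE is a misuse of aggregate

Fix: Use HAVING for the per-group MIN condition

Corrected query:
SELECT genre, MIN(rating) FROM movies GROUP BY genre HAVING MIN(rating) >= 8.6

Result:
(no rows)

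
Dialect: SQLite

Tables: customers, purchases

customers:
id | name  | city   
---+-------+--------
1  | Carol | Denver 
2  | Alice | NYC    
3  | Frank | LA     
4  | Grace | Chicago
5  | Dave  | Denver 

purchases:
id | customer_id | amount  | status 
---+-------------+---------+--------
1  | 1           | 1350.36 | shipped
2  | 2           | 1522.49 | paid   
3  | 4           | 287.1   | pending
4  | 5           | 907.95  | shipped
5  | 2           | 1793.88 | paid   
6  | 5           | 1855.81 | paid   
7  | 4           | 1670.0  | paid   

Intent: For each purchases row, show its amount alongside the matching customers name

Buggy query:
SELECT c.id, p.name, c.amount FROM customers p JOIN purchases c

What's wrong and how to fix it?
Bug: Missing join condition: each purchases row is matched to all customers rows instead of just its own

Fix: Specify the join condition linking the foreign key to the parent id

Corrected query:
SELECT c.id, p.name, c.amount FROM customers p JOIN purchases c ON c.customer_id = p.id

Result:
id | name  | amount 
---+-------+--------
1  | Carol | 1350.36
2  | Alice | 1522.49
3  | Grace | 287.1  
4  | Dave  | 907.95 
5  | Alice | 1793.88
6  | Dave  | 1855.81
7  | Grace | 1670   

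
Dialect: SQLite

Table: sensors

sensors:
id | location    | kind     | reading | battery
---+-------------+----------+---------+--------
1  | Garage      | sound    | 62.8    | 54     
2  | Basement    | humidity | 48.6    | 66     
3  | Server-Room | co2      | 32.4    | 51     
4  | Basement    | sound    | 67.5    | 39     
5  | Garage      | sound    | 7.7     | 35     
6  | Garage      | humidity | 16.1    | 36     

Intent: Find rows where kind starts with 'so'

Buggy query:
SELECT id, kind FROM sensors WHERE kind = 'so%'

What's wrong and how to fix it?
Bug: Wildcards only work with LIKE; '=' treats '%' as a literal character

Fix: Replace '=' with LIKE so 'so%' is treated as a pattern

Corrected query:
SELECT id, kind FROM sensors WHERE kind LIKE 'so%'

Result:
id | kind 
---+------
1  | sound
4  | sound
5  | sound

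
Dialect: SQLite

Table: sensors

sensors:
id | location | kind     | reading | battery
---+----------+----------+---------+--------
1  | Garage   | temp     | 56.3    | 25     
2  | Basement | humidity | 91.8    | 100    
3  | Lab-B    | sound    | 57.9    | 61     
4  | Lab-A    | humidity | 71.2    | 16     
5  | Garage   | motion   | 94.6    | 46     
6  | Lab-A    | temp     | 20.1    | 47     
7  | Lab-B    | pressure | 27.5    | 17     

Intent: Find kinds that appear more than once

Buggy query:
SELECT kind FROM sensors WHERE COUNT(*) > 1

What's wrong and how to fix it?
Bug: WHERE can't reference COUNT(*); aggregates are computed after WHERE

Fix: Group first, then use HAVING for the count condition

Corrected query:
SELECT kind FROM sensors GROUP BY kind HAVING COUNT(*) > 1

Result:
kind    
--------
humidity
temp    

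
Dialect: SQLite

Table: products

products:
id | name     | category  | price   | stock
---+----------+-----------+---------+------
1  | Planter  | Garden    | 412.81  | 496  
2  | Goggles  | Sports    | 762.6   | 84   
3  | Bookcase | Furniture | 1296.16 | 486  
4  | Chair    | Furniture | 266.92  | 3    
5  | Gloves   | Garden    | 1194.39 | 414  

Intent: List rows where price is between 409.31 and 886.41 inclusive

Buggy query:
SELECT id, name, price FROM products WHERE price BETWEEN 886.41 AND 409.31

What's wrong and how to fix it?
Bug: BETWEEN expects the lower bound first; with 886.41 AND 409.31 the range is empty

Fix: Swap the bounds so the smaller value comes first

Corrected query:
SELECT id, name, price FROM products WHERE price BETWEEN 409.31 AND 886.41

Result:
id | name    | price 
---+---------+-------
1  | Planter | 412.81
2  | Goggles | 762.6 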